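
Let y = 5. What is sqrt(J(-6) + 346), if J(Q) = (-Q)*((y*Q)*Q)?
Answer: sqrt(1426) ≈ 37.762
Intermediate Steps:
J(Q) = -5*Q**3 (J(Q) = (-Q)*((5*Q)*Q) = (-Q)*(5*Q**2) = -5*Q**3)
sqrt(J(-6) + 346) = sqrt(-5*(-6)**3 + 346) = sqrt(-5*(-216) + 346) = sqrt(1080 + 346) = sqrt(1426)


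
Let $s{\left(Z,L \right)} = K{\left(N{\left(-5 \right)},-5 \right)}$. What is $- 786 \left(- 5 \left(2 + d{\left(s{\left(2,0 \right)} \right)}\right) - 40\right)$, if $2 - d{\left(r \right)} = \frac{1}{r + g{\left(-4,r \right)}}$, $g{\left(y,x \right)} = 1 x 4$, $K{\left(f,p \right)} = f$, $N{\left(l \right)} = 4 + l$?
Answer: $47946$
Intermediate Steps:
$s{\left(Z,L \right)} = -1$ ($s{\left(Z,L \right)} = 4 - 5 = -1$)
$g{\left(y,x \right)} = 4 x$ ($g{\left(y,x \right)} = x 4 = 4 x$)
$d{\left(r \right)} = 2 - \frac{1}{5 r}$ ($d{\left(r \right)} = 2 - \frac{1}{r + 4 r} = 2 - \frac{1}{5 r}$)
$- 786 \left(- 5 \left(2 + d{\left(s{\left(2,0 \right)} \right)}\right) - 40\right) = - 786 \left(- 5 \left(2 + \left(2 - \frac{1}{5 \left(-1\right)}\right)\right) - 40\right) = - 786 \left(- 5 \left(2 + \left(2 - - \frac{1}{5}\right)\right) - 40\right) = - 786 \left(- 5 \left(2 + \left(2 + \frac{1}{5}\right)\right) - 40\right) = - 786 \left(- 5 \left(2 + \frac{11}{5}\right) - 40\right) = - 786 \left(\left(-5\right) \frac{21}{5} - 40\right) = - 786 \left(-21 - 40\right) = \left(-786\right) \left(-61\right) = 47946$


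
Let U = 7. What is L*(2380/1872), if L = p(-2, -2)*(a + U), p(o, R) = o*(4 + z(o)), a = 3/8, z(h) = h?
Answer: -35105/936 ≈ -37.505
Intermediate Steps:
a = 3/8 (a = 3*(1/8) = 3/8 ≈ 0.37500)
p(o, R) = o*(4 + o)
L = -59/2 (L = (-2*(4 - 2))*(3/8 + 7) = -2*2*(59/8) = -4*59/8 = -59/2 ≈ -29.500)
L*(2380/1872) = -70210/1872 = -59/2*595/468 = -35105/936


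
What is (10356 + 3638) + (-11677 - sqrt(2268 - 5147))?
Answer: 2317 - I*sqrt(2879) ≈ 2317.0 - 53.656*I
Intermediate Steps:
(10356 + 3638) + (-11677 - sqrt(2268 - 5147)) = 13994 + (-11677 - sqrt(-2879)) = 13994 + (-11677 - I*sqrt(2879)) = 2317 - I*sqrt(2879)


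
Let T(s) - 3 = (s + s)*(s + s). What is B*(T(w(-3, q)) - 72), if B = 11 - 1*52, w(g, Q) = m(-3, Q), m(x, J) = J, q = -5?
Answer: -1271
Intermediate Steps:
w(g, Q) = Q
B = -41 (B = 11 - 52 = -41)
T(s) = 3 + 4*s**2 (T(s) = 3 + (s + s)*(s + s) = 3 + (2*s)*(2*s) = 3 + 4*s**2)
B*(T(w(-3, q)) - 72) = -41*((3 + 4*(-5)**2) - 72) = -41*((3 + 4*25) - 72) = -41*((3 + 100) - 72) = -41*(103 - 72) = -41*31 = -1271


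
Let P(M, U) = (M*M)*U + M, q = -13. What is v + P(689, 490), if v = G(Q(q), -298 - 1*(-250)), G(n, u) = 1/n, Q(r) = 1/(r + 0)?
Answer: 232613966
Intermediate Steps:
P(M, U) = M + U*M**2 (P(M, U) = M**2*U + M = U*M**2 + M = M + U*M**2)
Q(r) = 1/r
v = -13 (v = 1/(1/(-13)) = 1/(-1/13) = -13)
v + P(689, 490) = -13 + 689*(1 + 689*490) = -13 + 689*(1 + 337610) = -13 + 689*337611 = -13 + 232613979 = 232613966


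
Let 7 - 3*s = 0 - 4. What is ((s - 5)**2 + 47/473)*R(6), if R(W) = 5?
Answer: 39955/4257 ≈ 9.3857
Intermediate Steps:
s = 11/3 (s = 7/3 - (0 - 4)/3 = 7/3 - 1/3*(-4) = 7/3 + 4/3 = 11/3 ≈ 3.6667)
((s - 5)**2 + 47/473)*R(6) = ((11/3 - 5)**2 + 47/473)*5 = ((-4/3)**2 + 47*(1/473))*5 = (16/9 + 47/473)*5 = (7991/4257)*5 = 39955/4257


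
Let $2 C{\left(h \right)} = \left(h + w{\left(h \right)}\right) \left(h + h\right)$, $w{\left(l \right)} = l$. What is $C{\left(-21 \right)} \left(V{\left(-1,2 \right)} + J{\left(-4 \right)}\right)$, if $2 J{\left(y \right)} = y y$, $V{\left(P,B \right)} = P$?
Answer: $6174$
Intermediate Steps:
$J{\left(y \right)} = \frac{y^{2}}{2}$ ($J{\left(y \right)} = \frac{y y}{2} = \frac{y^{2}}{2}$)
$C{\left(h \right)} = 2 h^{2}$ ($C{\left(h \right)} = \frac{\left(h + h\right) \left(h + h\right)}{2} = \frac{2 h 2 h}{2} = \frac{4 h^{2}}{2} = 2 h^{2}$)
$C{\left(-21 \right)} \left(V{\left(-1,2 \right)} + J{\left(-4 \right)}\right) = 2 \left(-21\right)^{2} \left(-1 + \frac{\left(-4\right)^{2}}{2}\right) = 2 \cdot 441 \left(-1 + \frac{1}{2} \cdot 16\right) = 882 \left(-1 + 8\right) = 882 \cdot 7 = 6174$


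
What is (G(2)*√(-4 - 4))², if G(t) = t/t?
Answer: -8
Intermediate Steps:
G(t) = 1
(G(2)*√(-4 - 4))² = (1*√(-4 - 4))² = (1*√(-8))² = (1*(2*I*√2))² = (2*I*√2)² = -8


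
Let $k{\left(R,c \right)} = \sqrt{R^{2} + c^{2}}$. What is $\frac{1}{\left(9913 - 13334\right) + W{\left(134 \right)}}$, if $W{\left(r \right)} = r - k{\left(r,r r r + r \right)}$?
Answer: $\frac{3287}{5789970526231} - \frac{670 \sqrt{12898154}}{5789970526231} \approx -4.1502 \cdot 10^{-7}$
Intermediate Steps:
$W{\left(r \right)} = r - \sqrt{r^{2} + \left(r + r^{3}\right)^{2}}$ ($W{\left(r \right)} = r - \sqrt{r^{2} + \left(r r r + r\right)^{2}} = r - \sqrt{r^{2} + \left(r^{2} r + r\right)^{2}} = r - \sqrt{r^{2} + \left(r^{3} + r\right)^{2}} = r - \sqrt{r^{2} + \left(r + r^{3}\right)^{2}}$)
$\frac{1}{\left(9913 - 13334\right) + W{\left(134 \right)}} = \frac{1}{\left(9913 - 13334\right) + \left(134 - \sqrt{134^{2} \left(1 + \left(1 + 134^{2}\right)^{2}\right)}\right)} = \frac{1}{-3421 + \left(134 - \sqrt{17956 \left(1 + \left(1 + 17956\right)^{2}\right)}\right)} = \frac{1}{-3421 + \left(134 - \sqrt{17956 \left(1 + 17957^{2}\right)}\right)} = \frac{1}{-3421 + \left(134 - \sqrt{17956 \left(1 + 322453849\right)}\right)} = \frac{1}{-3421 + \left(134 - \sqrt{17956 \cdot 322453850}\right)} = \frac{1}{-3421 + \left(134 - \sqrt{5789981330600}\right)} = \frac{1}{-3421 + \left(134 - 670 \sqrt{12898154}\right)} = \frac{1}{-3287 - 670 \sqrt{12898154}}$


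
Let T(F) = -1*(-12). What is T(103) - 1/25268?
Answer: 303215/25268 ≈ 12.000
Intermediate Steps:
T(F) = 12
T(103) - 1/25268 = 12 - 1/25268 = 303215/25268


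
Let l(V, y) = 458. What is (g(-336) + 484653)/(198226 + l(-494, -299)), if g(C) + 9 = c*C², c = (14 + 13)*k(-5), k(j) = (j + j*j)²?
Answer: 101646787/16557 ≈ 6139.2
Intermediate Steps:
k(j) = (j + j²)²
c = 10800 (c = (14 + 13)*((-5)²*(1 - 5)²) = 27*(25*(-4)²) = 27*(25*16) = 27*400 = 10800)
g(C) = -9 + 10800*C²
(g(-336) + 484653)/(198226 + l(-494, -299)) = ((-9 + 10800*(-336)²) + 484653)/(198226 + 458) = ((-9 + 10800*112896) + 484653)/198684 = ((-9 + 1219276800) + 484653)*(1/198684) = (1219276791 + 484653)*(1/198684) = 1219761444*(1/198684) = 101646787/16557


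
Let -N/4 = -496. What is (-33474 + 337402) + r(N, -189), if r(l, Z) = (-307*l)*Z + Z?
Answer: 115421371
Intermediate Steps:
N = 1984 (N = -4*(-496) = 1984)
r(l, Z) = Z - 307*Z*l (r(l, Z) = -307*Z*l + Z = Z - 307*Z*l)
(-33474 + 337402) + r(N, -189) = (-33474 + 337402) - 189*(1 - 307*1984) = 303928 - 189*(1 - 609088) = 303928 - 189*(-609087) = 303928 + 115117443 = 115421371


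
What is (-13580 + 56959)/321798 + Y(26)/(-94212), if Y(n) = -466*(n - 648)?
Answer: -7432247629/2526436098 ≈ -2.9418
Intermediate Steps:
Y(n) = 301968 - 466*n (Y(n) = -466*(-648 + n) = 301968 - 466*n)
(-13580 + 56959)/321798 + Y(26)/(-94212) = (-13580 + 56959)/321798 + (301968 - 466*26)/(-94212) = 43379*(1/321798) + (301968 - 12116)*(-1/94212) = 43379/321798 + 289852*(-1/94212) = 43379/321798 - 72463/23553 = -7432247629/2526436098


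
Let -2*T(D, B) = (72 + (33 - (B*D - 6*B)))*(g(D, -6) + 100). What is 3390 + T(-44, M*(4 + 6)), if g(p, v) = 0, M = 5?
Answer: -126860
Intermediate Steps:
T(D, B) = -5250 - 300*B + 50*B*D (T(D, B) = -(72 + (33 - (B*D - 6*B)))*(0 + 100)/2 = -(72 + (33 - (-6*B + B*D)))*100/2 = -(72 + (33 + (6*B - B*D)))*100/2 = -(72 + (33 + 6*B - B*D))*100/2 = -(105 + 6*B - B*D)*100/2 = -(10500 + 600*B - 100*B*D)/2 = -5250 - 300*B + 50*B*D)
3390 + T(-44, M*(4 + 6)) = 3390 + (-5250 - 1500*(4 + 6) + 50*(5*(4 + 6))*(-44)) = 3390 + (-5250 - 1500*10 + 50*(5*10)*(-44)) = 3390 + (-5250 - 300*50 + 50*50*(-44)) = 3390 + (-5250 - 15000 - 110000) = 3390 - 130250 = -126860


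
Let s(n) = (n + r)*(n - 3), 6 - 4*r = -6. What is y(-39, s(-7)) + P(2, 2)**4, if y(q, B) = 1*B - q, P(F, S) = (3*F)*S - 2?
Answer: 10079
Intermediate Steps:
r = 3 (r = 3/2 - 1/4*(-6) = 3/2 + 3/2 = 3)
s(n) = (-3 + n)*(3 + n) (s(n) = (n + 3)*(n - 3) = (3 + n)*(-3 + n) = (-3 + n)*(3 + n))
P(F, S) = -2 + 3*F*S (P(F, S) = 3*F*S - 2 = -2 + 3*F*S)
y(q, B) = B - q
y(-39, s(-7)) + P(2, 2)**4 = ((-9 + (-7)**2) - 1*(-39)) + (-2 + 3*2*2)**4 = ((-9 + 49) + 39) + (-2 + 12)**4 = (40 + 39) + 10**4 = 79 + 10000 = 10079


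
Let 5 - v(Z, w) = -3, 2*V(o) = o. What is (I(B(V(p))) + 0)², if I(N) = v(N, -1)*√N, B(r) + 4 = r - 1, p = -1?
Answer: -352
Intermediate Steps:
V(o) = o/2
v(Z, w) = 8 (v(Z, w) = 5 - 1*(-3) = 5 + 3 = 8)
B(r) = -5 + r (B(r) = -4 + (r - 1) = -4 + (-1 + r) = -5 + r)
I(N) = 8*√N
(I(B(V(p))) + 0)² = (8*√(-5 + (½)*(-1)) + 0)² = (8*√(-5 - ½) + 0)² = (8*√(-11/2) + 0)² = (8*(I*√22/2) + 0)² = (4*I*√22 + 0)² = (4*I*√22)² = -352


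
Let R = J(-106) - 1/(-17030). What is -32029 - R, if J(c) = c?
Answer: -543648691/17030 ≈ -31923.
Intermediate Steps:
R = -1805179/17030 (R = -106 - 1/(-17030) = -106 - 1*(-1/17030) = -106 + 1/17030 = -1805179/17030 ≈ -106.00)
-32029 - R = -32029 - 1*(-1805179/17030) = -32029 + 1805179/17030 = -543648691/17030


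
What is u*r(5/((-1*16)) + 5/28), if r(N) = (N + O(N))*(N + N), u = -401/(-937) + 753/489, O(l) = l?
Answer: 33811875/239482208 ≈ 0.14119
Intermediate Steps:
u = 300550/152731 (u = -401*(-1/937) + 753*(1/489) = 401/937 + 251/163 = 300550/152731 ≈ 1.9678)
r(N) = 4*N² (r(N) = (N + N)*(N + N) = (2*N)*(2*N) = 4*N²)
u*r(5/((-1*16)) + 5/28) = 300550*(4*(5/((-1*16)) + 5/28)²)/152731 = 300550*(4*(5/(-16) + 5*(1/28))²)/152731 = 300550*(4*(5*(-1/16) + 5/28)²)/152731 = 300550*(4*(-5/16 + 5/28)²)/152731 = 300550*(4*(-15/112)²)/152731 = 300550*(4*(225/12544))/152731 = (300550/152731)*(225/3136) = 33811875/239482208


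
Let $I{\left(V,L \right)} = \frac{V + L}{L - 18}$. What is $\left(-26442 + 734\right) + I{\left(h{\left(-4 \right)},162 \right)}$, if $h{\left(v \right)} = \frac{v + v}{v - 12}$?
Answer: $- \frac{7403579}{288} \approx -25707.0$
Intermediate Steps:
$h{\left(v \right)} = \frac{2 v}{-12 + v}$
$I{\left(V,L \right)} = \frac{L + V}{-18 + L}$
$\left(-26442 + 734\right) + I{\left(h{\left(-4 \right)},162 \right)} = \left(-26442 + 734\right) + \frac{162 + 2 \left(-4\right) \frac{1}{-12 - 4}}{-18 + 162} = -25708 + \frac{162 + 2 \left(-4\right) \frac{1}{-16}}{144} = -25708 + \frac{162 + 2 \left(-4\right) \left(- \frac{1}{16}\right)}{144} = -25708 + \frac{162 + \frac{1}{2}}{144} = -25708 + \frac{1}{144} \cdot \frac{325}{2} = -25708 + \frac{325}{288} = - \frac{7403579}{288}$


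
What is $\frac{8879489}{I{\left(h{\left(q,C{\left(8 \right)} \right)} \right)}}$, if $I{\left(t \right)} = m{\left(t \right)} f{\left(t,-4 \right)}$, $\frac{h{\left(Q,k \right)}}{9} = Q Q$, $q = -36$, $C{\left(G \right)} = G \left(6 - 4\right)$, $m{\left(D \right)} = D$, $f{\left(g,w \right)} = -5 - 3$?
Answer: $- \frac{8879489}{93312} \approx -95.159$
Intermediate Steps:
$f{\left(g,w \right)} = -8$ ($f{\left(g,w \right)} = -5 - 3 = -8$)
$C{\left(G \right)} = 2 G$ ($C{\left(G \right)} = G 2 = 2 G$)
$h{\left(Q,k \right)} = 9 Q^{2}$ ($h{\left(Q,k \right)} = 9 Q Q = 9 Q^{2}$)
$I{\left(t \right)} = - 8 t$ ($I{\left(t \right)} = t \left(-8\right) = - 8 t$)
$\frac{8879489}{I{\left(h{\left(q,C{\left(8 \right)} \right)} \right)}} = \frac{8879489}{\left(-8\right) 9 \left(-36\right)^{2}} = \frac{8879489}{\left(-8\right) 9 \cdot 1296} = \frac{8879489}{\left(-8\right) 11664} = \frac{8879489}{-93312} = 8879489 \left(- \frac{1}{93312}\right) = - \frac{8879489}{93312}$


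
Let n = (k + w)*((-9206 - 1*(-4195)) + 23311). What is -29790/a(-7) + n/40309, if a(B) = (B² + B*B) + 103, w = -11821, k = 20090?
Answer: 9738352530/2700703 ≈ 3605.9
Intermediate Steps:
n = 151322700 (n = (20090 - 11821)*((-9206 - 1*(-4195)) + 23311) = 8269*((-9206 + 4195) + 23311) = 8269*(-5011 + 23311) = 8269*18300 = 151322700)
a(B) = 103 + 2*B² (a(B) = (B² + B²) + 103 = 2*B² + 103 = 103 + 2*B²)
-29790/a(-7) + n/40309 = -29790/(103 + 2*(-7)²) + 151322700/40309 = -29790/(103 + 2*49) + 151322700*(1/40309) = -29790/(103 + 98) + 151322700/40309 = -29790/201 + 151322700/40309 = -29790*1/201 + 151322700/40309 = -9930/67 + 151322700/40309 = 9738352530/2700703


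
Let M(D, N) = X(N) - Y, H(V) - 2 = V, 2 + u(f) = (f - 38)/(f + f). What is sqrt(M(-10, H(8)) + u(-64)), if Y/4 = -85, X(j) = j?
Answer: sqrt(22323)/8 ≈ 18.676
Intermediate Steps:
u(f) = -2 + (-38 + f)/(2*f) (u(f) = -2 + (f - 38)/(f + f) = -2 + (-38 + f)/((2*f)) = -2 + (-38 + f)*(1/(2*f)) = -2 + (-38 + f)/(2*f))
H(V) = 2 + V
Y = -340 (Y = 4*(-85) = -340)
M(D, N) = 340 + N (M(D, N) = N - 1*(-340) = N + 340 = 340 + N)
sqrt(M(-10, H(8)) + u(-64)) = sqrt((340 + (2 + 8)) + (-3/2 - 19/(-64))) = sqrt((340 + 10) + (-3/2 - 19*(-1/64))) = sqrt(350 + (-3/2 + 19/64)) = sqrt(350 - 77/64) = sqrt(22323/64) = sqrt(22323)/8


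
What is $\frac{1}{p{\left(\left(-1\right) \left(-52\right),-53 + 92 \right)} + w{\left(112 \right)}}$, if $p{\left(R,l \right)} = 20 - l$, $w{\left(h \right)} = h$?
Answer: $\frac{1}{93} \approx 0.010753$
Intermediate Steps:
$\frac{1}{p{\left(\left(-1\right) \left(-52\right),-53 + 92 \right)} + w{\left(112 \right)}} = \frac{1}{\left(20 - \left(-53 + 92\right)\right) + 112} = \frac{1}{\left(20 - 39\right) + 112} = \frac{1}{-19 + 112} = \frac{1}{93}$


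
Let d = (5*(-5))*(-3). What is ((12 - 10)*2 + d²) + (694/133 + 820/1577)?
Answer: 62201873/11039 ≈ 5634.7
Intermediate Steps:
d = 75 (d = -25*(-3) = 75)
((12 - 10)*2 + d²) + (694/133 + 820/1577) = ((12 - 10)*2 + 75²) + (694/133 + 820/1577) = (2*2 + 5625) + (694*(1/133) + 820*(1/1577)) = (4 + 5625) + (694/133 + 820/1577) = 5629 + 63342/11039 = 62201873/11039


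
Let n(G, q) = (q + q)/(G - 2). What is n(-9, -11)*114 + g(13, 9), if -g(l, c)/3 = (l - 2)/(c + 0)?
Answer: 673/3 ≈ 224.33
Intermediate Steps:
n(G, q) = 2*q/(-2 + G) (n(G, q) = (2*q)/(-2 + G) = 2*q/(-2 + G))
g(l, c) = -3*(-2 + l)/c (g(l, c) = -3*(l - 2)/(c + 0) = -3*(-2 + l)/c)
n(-9, -11)*114 + g(13, 9) = (2*(-11)/(-2 - 9))*114 + 3*(2 - 1*13)/9 = (2*(-11)/(-11))*114 + 3*(⅑)*(2 - 13) = (2*(-11)*(-1/11))*114 + 3*(⅑)*(-11) = 2*114 - 11/3 = 228 - 11/3 = 673/3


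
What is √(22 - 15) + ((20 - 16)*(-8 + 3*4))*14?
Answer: 224 + √7 ≈ 226.65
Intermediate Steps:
√(22 - 15) + ((20 - 16)*(-8 + 3*4))*14 = √7 + (4*(-8 + 12))*14 = √7 + (4*4)*14 = √7 + 16*14 = √7 + 224 = 224 + √7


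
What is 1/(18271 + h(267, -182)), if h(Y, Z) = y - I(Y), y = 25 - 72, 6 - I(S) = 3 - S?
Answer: 1/17954 ≈ 5.5698e-5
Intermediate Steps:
I(S) = 3 + S (I(S) = 6 - (3 - S) = 6 + (-3 + S) = 3 + S)
y = -47
h(Y, Z) = -50 - Y (h(Y, Z) = -47 - (3 + Y) = -47 + (-3 - Y) = -50 - Y)
1/(18271 + h(267, -182)) = 1/(18271 + (-50 - 1*267)) = 1/(18271 + (-50 - 267)) = 1/(18271 - 317) = 1/17954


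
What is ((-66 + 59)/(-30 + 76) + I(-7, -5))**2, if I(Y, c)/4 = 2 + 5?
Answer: 1640961/2116 ≈ 775.50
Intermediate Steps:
I(Y, c) = 28 (I(Y, c) = 4*(2 + 5) = 4*7 = 28)
((-66 + 59)/(-30 + 76) + I(-7, -5))**2 = ((-66 + 59)/(-30 + 76) + 28)**2 = (-7/46 + 28)**2 = (1281/46)**2 = 1640961/2116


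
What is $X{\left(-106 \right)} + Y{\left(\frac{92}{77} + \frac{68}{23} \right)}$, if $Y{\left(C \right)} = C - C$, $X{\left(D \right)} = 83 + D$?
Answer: $-23$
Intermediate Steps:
$Y{\left(C \right)} = 0$
$X{\left(-106 \right)} + Y{\left(\frac{92}{77} + \frac{68}{23} \right)} = \left(83 - 106\right) + 0 = -23 + 0 = -23$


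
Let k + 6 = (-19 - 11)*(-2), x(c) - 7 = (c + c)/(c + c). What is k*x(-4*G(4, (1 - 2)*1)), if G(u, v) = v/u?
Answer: 432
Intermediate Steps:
x(c) = 8 (x(c) = 7 + (c + c)/(c + c) = 7 + (2*c)/((2*c)) = 7 + (2*c)*(1/(2*c)) = 7 + 1 = 8)
k = 54 (k = -6 + (-19 - 11)*(-2) = -6 - 30*(-2) = -6 + 60 = 54)
k*x(-4*G(4, (1 - 2)*1)) = 54*8 = 432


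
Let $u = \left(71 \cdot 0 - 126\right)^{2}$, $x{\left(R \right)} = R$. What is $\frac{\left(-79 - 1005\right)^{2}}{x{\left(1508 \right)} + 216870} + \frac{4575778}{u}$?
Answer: $\frac{254476109285}{866742282} \approx 293.6$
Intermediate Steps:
$u = 15876$ ($u = \left(0 - 126\right)^{2} = \left(-126\right)^{2} = 15876$)
$\frac{\left(-79 - 1005\right)^{2}}{x{\left(1508 \right)} + 216870} + \frac{4575778}{u} = \frac{\left(-79 - 1005\right)^{2}}{1508 + 216870} + \frac{4575778}{15876} = \frac{\left(-1084\right)^{2}}{218378} + 4575778 \cdot \frac{1}{15876} = 1175056 \cdot \frac{1}{218378} + \frac{2287889}{7938} = \frac{587528}{109189} + \frac{2287889}{7938} = \frac{254476109285}{866742282}$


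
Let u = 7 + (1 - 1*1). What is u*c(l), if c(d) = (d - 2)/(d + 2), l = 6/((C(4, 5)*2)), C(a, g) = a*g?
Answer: -259/43 ≈ -6.0233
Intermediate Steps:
u = 7 (u = 7 + (1 - 1) = 7 + 0 = 7)
l = 3/20 (l = 6/(((4*5)*2)) = 6/((20*2)) = 6/40 = 6*(1/40) = 3/20 ≈ 0.15000)
c(d) = (-2 + d)/(2 + d)
u*c(l) = 7*((-2 + 3/20)/(2 + 3/20)) = 7*(-37/20/(43/20)) = 7*((20/43)*(-37/20)) = 7*(-37/43) = -259/43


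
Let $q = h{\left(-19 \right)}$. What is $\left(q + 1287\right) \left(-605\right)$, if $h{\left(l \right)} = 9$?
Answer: $-784080$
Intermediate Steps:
$q = 9$
$\left(q + 1287\right) \left(-605\right) = \left(9 + 1287\right) \left(-605\right) = 1296 \left(-605\right) = -784080$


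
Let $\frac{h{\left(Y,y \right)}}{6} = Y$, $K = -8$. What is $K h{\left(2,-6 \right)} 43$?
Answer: $-4128$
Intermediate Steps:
$h{\left(Y,y \right)} = 6 Y$
$K h{\left(2,-6 \right)} 43 = - 8 \cdot 6 \cdot 2 \cdot 43 = \left(-8\right) 12 \cdot 43 = \left(-96\right) 43 = -4128$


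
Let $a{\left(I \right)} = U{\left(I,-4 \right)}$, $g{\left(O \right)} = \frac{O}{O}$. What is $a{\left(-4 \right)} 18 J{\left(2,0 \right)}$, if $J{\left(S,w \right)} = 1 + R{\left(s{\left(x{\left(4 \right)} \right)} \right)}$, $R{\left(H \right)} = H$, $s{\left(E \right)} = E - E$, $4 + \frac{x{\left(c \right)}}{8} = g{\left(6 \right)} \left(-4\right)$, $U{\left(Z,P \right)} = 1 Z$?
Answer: $-72$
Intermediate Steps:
$g{\left(O \right)} = 1$
$U{\left(Z,P \right)} = Z$
$x{\left(c \right)} = -64$ ($x{\left(c \right)} = -32 + 8 \cdot 1 \left(-4\right) = -32 + 8 \left(-4\right) = -32 - 32 = -64$)
$a{\left(I \right)} = I$
$s{\left(E \right)} = 0$
$J{\left(S,w \right)} = 1$ ($J{\left(S,w \right)} = 1 + 0 = 1$)
$a{\left(-4 \right)} 18 J{\left(2,0 \right)} = \left(-4\right) 18 \cdot 1 = \left(-72\right) 1 = -72$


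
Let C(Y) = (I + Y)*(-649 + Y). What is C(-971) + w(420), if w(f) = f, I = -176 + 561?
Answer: 949740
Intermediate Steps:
I = 385
C(Y) = (-649 + Y)*(385 + Y) (C(Y) = (385 + Y)*(-649 + Y) = (-649 + Y)*(385 + Y))
C(-971) + w(420) = (-249865 + (-971)² - 264*(-971)) + 420 = (-249865 + 942841 + 256344) + 420 = 949320 + 420 = 949740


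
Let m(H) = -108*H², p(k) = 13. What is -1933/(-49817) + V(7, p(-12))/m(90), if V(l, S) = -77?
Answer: 1694824309/43579911600 ≈ 0.038890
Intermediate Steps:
-1933/(-49817) + V(7, p(-12))/m(90) = -1933/(-49817) - 77/((-108*90²)) = -1933*(-1/49817) - 77/((-108*8100)) = 1933/49817 - 77/(-874800) = 1933/49817 - 77*(-1/874800) = 1933/49817 + 77/874800 = 1694824309/43579911600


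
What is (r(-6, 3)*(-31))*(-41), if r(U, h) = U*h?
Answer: -22878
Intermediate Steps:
(r(-6, 3)*(-31))*(-41) = (-6*3*(-31))*(-41) = -18*(-31)*(-41) = 558*(-41) = -22878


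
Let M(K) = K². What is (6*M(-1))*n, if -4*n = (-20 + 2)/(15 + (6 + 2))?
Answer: 27/23 ≈ 1.1739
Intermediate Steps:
n = 9/46 (n = -(-20 + 2)/(4*(15 + (6 + 2))) = -(-9)/(2*(15 + 8)) = -(-9)/(2*23) = -¼*(-18/23) = 9/46 ≈ 0.19565)
(6*M(-1))*n = (6*(-1)²)*(9/46) = (6*1)*(9/46) = 6*(9/46) = 27/23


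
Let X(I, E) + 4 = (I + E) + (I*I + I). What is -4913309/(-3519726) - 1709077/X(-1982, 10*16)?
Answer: 737048723919/767401166812 ≈ 0.96045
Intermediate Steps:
X(I, E) = -4 + E + I² + 2*I (X(I, E) = -4 + ((I + E) + (I*I + I)) = -4 + ((E + I) + (I² + I)) = -4 + ((E + I) + (I + I²)) = -4 + (E + I² + 2*I) = -4 + E + I² + 2*I)
-4913309/(-3519726) - 1709077/X(-1982, 10*16) = -4913309/(-3519726) - 1709077/(-4 + 10*16 + (-1982)² + 2*(-1982)) = -4913309*(-1/3519726) - 1709077/(-4 + 160 + 3928324 - 3964) = 4913309/3519726 - 1709077/3924516 = 737048723919/767401166812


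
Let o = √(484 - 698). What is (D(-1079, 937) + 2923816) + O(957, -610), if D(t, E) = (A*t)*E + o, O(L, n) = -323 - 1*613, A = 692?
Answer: -696705036 + I*√214 ≈ -6.9671e+8 + 14.629*I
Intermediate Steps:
O(L, n) = -936 (O(L, n) = -323 - 613 = -936)
o = I*√214 (o = √(-214) = I*√214 ≈ 14.629*I)
D(t, E) = I*√214 + 692*E*t (D(t, E) = (692*t)*E + I*√214 = 692*E*t + I*√214 = I*√214 + 692*E*t)
(D(-1079, 937) + 2923816) + O(957, -610) = ((I*√214 + 692*937*(-1079)) + 2923816) - 936 = ((I*√214 - 699627916) + 2923816) - 936 = ((-699627916 + I*√214) + 2923816) - 936 = (-696704100 + I*√214) - 936 = -696705036 + I*√214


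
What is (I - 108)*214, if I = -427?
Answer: -114490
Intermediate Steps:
(I - 108)*214 = (-427 - 108)*214 = -535*214 = -114490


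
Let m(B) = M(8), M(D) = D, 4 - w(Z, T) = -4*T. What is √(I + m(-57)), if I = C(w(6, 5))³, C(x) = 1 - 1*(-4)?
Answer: √133 ≈ 11.533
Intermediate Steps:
w(Z, T) = 4 + 4*T (w(Z, T) = 4 - (-4)*T = 4 + 4*T)
C(x) = 5 (C(x) = 1 + 4 = 5)
m(B) = 8
I = 125 (I = 5³ = 125)
√(I + m(-57)) = √(125 + 8) = √133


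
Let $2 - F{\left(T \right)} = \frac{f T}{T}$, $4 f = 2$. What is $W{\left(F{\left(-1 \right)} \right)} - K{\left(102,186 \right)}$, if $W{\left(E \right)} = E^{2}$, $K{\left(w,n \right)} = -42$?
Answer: $\frac{177}{4} \approx 44.25$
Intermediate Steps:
$f = \frac{1}{2}$ ($f = \frac{1}{4} \cdot 2 = \frac{1}{2} \approx 0.5$)
$F{\left(T \right)} = \frac{3}{2}$ ($F{\left(T \right)} = 2 - \frac{\frac{1}{2} T}{T} = 2 - \frac{1}{2} = \frac{3}{2}$)
$W{\left(F{\left(-1 \right)} \right)} - K{\left(102,186 \right)} = \left(\frac{3}{2}\right)^{2} - -42 = \frac{9}{4} + 42 = \frac{177}{4}$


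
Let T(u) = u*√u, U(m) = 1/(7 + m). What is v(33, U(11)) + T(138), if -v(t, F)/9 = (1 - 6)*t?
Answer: 1485 + 138*√138 ≈ 3106.1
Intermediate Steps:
T(u) = u^(3/2)
v(t, F) = 45*t (v(t, F) = -9*(1 - 6)*t = -(-45)*t = 45*t)
v(33, U(11)) + T(138) = 45*33 + 138^(3/2) = 1485 + 138*√138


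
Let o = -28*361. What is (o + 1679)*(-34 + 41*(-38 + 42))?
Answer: -1095770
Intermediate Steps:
o = -10108
(o + 1679)*(-34 + 41*(-38 + 42)) = (-10108 + 1679)*(-34 + 41*(-38 + 42)) = -8429*(-34 + 41*4) = -8429*(-34 + 164) = -8429*130 = -1095770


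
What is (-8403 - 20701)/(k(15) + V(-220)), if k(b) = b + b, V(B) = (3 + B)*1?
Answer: 1712/11 ≈ 155.64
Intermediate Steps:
V(B) = 3 + B
k(b) = 2*b
(-8403 - 20701)/(k(15) + V(-220)) = (-8403 - 20701)/(2*15 + (3 - 220)) = -29104/(30 - 217) = -29104/(-187) = -29104*(-1/187) = 1712/11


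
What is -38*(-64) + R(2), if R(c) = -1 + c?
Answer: 2433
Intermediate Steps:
-38*(-64) + R(2) = -38*(-64) + (-1 + 2) = 2432 + 1 = 2433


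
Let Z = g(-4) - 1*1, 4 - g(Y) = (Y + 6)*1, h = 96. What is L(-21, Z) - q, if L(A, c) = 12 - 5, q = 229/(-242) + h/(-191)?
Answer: 390525/46222 ≈ 8.4489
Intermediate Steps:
q = -66971/46222 (q = 229/(-242) + 96/(-191) = 229*(-1/242) + 96*(-1/191) = -229/242 - 96/191 = -66971/46222 ≈ -1.4489)
g(Y) = -2 - Y (g(Y) = 4 - (Y + 6) = 4 - (6 + Y) = 4 + (-6 - Y) = -2 - Y)
Z = 1 (Z = (-2 - 1*(-4)) - 1*1 = (-2 + 4) - 1 = 2 - 1 = 1)
L(A, c) = 7
L(-21, Z) - q = 7 - 1*(-66971/46222) = 7 + 66971/46222 = 390525/46222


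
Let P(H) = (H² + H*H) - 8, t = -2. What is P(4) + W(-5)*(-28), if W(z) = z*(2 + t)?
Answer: 24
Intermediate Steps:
W(z) = 0 (W(z) = z*(2 - 2) = z*0 = 0)
P(H) = -8 + 2*H² (P(H) = (H² + H²) - 8 = 2*H² - 8 = -8 + 2*H²)
P(4) + W(-5)*(-28) = (-8 + 2*4²) + 0*(-28) = (-8 + 2*16) + 0 = (-8 + 32) + 0 = 24 + 0 = 24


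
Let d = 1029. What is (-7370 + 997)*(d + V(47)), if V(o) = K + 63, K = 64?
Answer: -7367188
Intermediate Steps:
V(o) = 127 (V(o) = 64 + 63 = 127)
(-7370 + 997)*(d + V(47)) = (-7370 + 997)*(1029 + 127) = -6373*1156 = -7367188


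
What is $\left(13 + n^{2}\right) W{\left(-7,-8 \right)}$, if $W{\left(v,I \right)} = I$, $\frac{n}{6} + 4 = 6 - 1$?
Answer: $-392$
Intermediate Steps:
$n = 6$ ($n = -24 + 6 \left(6 - 1\right) = -24 + 6 \cdot 5 = -24 + 30 = 6$)
$\left(13 + n^{2}\right) W{\left(-7,-8 \right)} = \left(13 + 6^{2}\right) \left(-8\right) = \left(13 + 36\right) \left(-8\right) = 49 \left(-8\right) = -392$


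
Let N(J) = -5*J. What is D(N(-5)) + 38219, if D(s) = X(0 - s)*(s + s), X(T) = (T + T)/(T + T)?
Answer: 38269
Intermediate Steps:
X(T) = 1 (X(T) = (2*T)/((2*T)) = (2*T)*(1/(2*T)) = 1)
D(s) = 2*s (D(s) = 1*(s + s) = 1*(2*s) = 2*s)
D(N(-5)) + 38219 = 2*(-5*(-5)) + 38219 = 2*25 + 38219 = 50 + 38219 = 38269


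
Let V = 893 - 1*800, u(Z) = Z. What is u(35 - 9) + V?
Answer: 119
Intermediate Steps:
V = 93 (V = 893 - 800 = 93)
u(35 - 9) + V = (35 - 9) + 93 = 26 + 93 = 119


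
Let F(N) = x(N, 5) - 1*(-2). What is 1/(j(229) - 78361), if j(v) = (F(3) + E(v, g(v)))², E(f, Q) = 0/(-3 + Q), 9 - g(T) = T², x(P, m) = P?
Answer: -1/78336 ≈ -1.2766e-5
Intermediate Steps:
g(T) = 9 - T²
F(N) = 2 + N (F(N) = N - 1*(-2) = N + 2 = 2 + N)
E(f, Q) = 0
j(v) = 25 (j(v) = ((2 + 3) + 0)² = (5 + 0)² = 5² = 25)
1/(j(229) - 78361) = 1/(25 - 78361) = 1/(-78336) = -1/78336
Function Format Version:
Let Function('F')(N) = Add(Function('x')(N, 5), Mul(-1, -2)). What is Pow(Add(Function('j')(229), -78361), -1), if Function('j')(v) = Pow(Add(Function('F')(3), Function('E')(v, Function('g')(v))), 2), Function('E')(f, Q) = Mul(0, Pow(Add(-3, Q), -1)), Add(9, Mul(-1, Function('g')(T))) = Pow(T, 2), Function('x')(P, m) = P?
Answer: Rational(-1, 78336) ≈ -1.2766e-5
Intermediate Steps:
Function('g')(T) = Add(9, Mul(-1, Pow(T, 2)))
Function('F')(N) = Add(2, N) (Function('F')(N) = Add(N, Mul(-1, -2)) = Add(N, 2) = Add(2, N))
Function('E')(f, Q) = 0
Function('j')(v) = 25 (Function('j')(v) = Pow(Add(Add(2, 3), 0), 2) = Pow(Add(5, 0), 2) = Pow(5, 2) = 25)
Pow(Add(Function('j')(229), -78361), -1) = Pow(Add(25, -78361), -1) = Pow(-78336, -1) = Rational(-1, 78336)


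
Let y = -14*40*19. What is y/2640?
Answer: -133/33 ≈ -4.0303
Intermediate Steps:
y = -10640 (y = -560*19 = -10640)
y/2640 = -10640/2640 = -10640*1/2640 = -133/33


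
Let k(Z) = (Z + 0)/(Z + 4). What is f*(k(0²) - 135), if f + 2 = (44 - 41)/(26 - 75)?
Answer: 13635/49 ≈ 278.27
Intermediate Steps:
f = -101/49 (f = -2 + (44 - 41)/(26 - 75) = -2 + 3/(-49) = -2 + 3*(-1/49) = -2 - 3/49 = -101/49 ≈ -2.0612)
k(Z) = Z/(4 + Z)
f*(k(0²) - 135) = -101*(0²/(4 + 0²) - 135)/49 = -101*(0/(4 + 0) - 135)/49 = -101*(0/4 - 135)/49 = -101*(0*(¼) - 135)/49 = -101*(0 - 135)/49 = -101/49*(-135) = 13635/49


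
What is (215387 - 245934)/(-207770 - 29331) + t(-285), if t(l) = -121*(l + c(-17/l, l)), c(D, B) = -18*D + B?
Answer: 81918448403/1185505 ≈ 69100.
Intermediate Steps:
c(D, B) = B - 18*D
t(l) = -37026/l - 242*l (t(l) = -121*(l + (l - (-306)/l)) = -121*(l + (l + 306/l)) = -121*(2*l + 306/l) = -37026/l - 242*l)
(215387 - 245934)/(-207770 - 29331) + t(-285) = (215387 - 245934)/(-207770 - 29331) + (-37026/(-285) - 242*(-285)) = -30547/(-237101) + (-37026*(-1/285) + 68970) = -30547*(-1/237101) + (12342/95 + 68970) = 30547/237101 + 6564492/95 = 81918448403/1185505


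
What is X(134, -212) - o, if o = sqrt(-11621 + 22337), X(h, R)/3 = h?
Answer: 402 - 2*sqrt(2679) ≈ 298.48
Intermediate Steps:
X(h, R) = 3*h
o = 2*sqrt(2679) (o = sqrt(10716) = 2*sqrt(2679) ≈ 103.52)
X(134, -212) - o = 3*134 - 2*sqrt(2679) = 402 - 2*sqrt(2679)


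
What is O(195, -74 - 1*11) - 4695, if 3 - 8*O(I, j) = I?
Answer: -4719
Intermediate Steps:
O(I, j) = 3/8 - I/8
O(195, -74 - 1*11) - 4695 = (3/8 - 1/8*195) - 4695 = (3/8 - 195/8) - 4695 = -24 - 4695 = -4719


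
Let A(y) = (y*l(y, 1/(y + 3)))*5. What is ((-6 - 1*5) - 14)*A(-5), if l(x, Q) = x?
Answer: -3125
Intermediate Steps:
A(y) = 5*y² (A(y) = (y*y)*5 = y²*5 = 5*y²)
((-6 - 1*5) - 14)*A(-5) = ((-6 - 1*5) - 14)*(5*(-5)²) = ((-6 - 5) - 14)*(5*25) = (-11 - 14)*125 = -25*125 = -3125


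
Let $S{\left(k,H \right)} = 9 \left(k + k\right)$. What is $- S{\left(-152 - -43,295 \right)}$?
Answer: $1962$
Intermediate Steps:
$S{\left(k,H \right)} = 18 k$ ($S{\left(k,H \right)} = 9 \cdot 2 k = 18 k$)
$- S{\left(-152 - -43,295 \right)} = - 18 \left(-152 - -43\right) = - 18 \left(-152 + 43\right) = - 18 \left(-109\right) = \left(-1\right) \left(-1962\right) = 1962$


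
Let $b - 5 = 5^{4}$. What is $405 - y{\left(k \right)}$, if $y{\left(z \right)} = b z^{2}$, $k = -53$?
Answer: $-1769265$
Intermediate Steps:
$b = 630$ ($b = 5 + 5^{4} = 5 + 625 = 630$)
$y{\left(z \right)} = 630 z^{2}$
$405 - y{\left(k \right)} = 405 - 630 \left(-53\right)^{2} = 405 - 630 \cdot 2809 = 405 - 1769670 = -1769265$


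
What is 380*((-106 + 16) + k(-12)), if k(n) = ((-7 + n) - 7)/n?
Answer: -100130/3 ≈ -33377.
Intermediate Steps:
k(n) = (-14 + n)/n
380*((-106 + 16) + k(-12)) = 380*((-106 + 16) + (-14 - 12)/(-12)) = 380*(-90 - 1/12*(-26)) = 380*(-90 + 13/6) = 380*(-527/6) = -100130/3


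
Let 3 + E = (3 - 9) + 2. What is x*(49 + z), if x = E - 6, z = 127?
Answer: -2288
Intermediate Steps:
E = -7 (E = -3 + ((3 - 9) + 2) = -3 + (-6 + 2) = -3 - 4 = -7)
x = -13 (x = -7 - 6 = -13)
x*(49 + z) = -13*(49 + 127) = -13*176 = -2288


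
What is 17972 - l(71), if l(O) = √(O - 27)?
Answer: 17972 - 2*√11 ≈ 17965.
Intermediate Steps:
l(O) = √(-27 + O)
17972 - l(71) = 17972 - √(-27 + 71) = 17972 - √44 = 17972 - 2*√11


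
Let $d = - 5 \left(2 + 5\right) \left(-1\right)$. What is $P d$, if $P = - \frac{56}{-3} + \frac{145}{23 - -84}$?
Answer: $\frac{224945}{321} \approx 700.76$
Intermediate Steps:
$P = \frac{6427}{321}$ ($P = \left(-56\right) \left(- \frac{1}{3}\right) + \frac{145}{23 + 84} = \frac{56}{3} + \frac{145}{107} = \frac{6427}{321} \approx 20.022$)
$d = 35$ ($d = \left(-5\right) 7 \left(-1\right) = \left(-35\right) \left(-1\right) = 35$)
$P d = \frac{6427}{321} \cdot 35 = \frac{224945}{321}$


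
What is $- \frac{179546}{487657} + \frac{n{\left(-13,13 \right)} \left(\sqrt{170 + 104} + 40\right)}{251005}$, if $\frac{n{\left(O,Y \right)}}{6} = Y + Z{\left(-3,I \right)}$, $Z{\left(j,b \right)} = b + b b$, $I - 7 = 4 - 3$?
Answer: $- \frac{413161658}{1440051121} + \frac{6 \sqrt{274}}{2953} \approx -0.25327$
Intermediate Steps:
$I = 8$ ($I = 7 + \left(4 - 3\right) = 7 + 1 = 8$)
$Z{\left(j,b \right)} = b + b^{2}$
$n{\left(O,Y \right)} = 432 + 6 Y$ ($n{\left(O,Y \right)} = 6 \left(Y + 8 \left(1 + 8\right)\right) = 6 \left(Y + 8 \cdot 9\right) = 6 \left(Y + 72\right) = 6 \left(72 + Y\right) = 432 + 6 Y$)
$- \frac{179546}{487657} + \frac{n{\left(-13,13 \right)} \left(\sqrt{170 + 104} + 40\right)}{251005} = - \frac{179546}{487657} + \frac{\left(432 + 6 \cdot 13\right) \left(\sqrt{170 + 104} + 40\right)}{251005} = \left(-179546\right) \frac{1}{487657} + \left(432 + 78\right) \left(\sqrt{274} + 40\right) \frac{1}{251005} = - \frac{179546}{487657} + 510 \left(40 + \sqrt{274}\right) \frac{1}{251005} = - \frac{179546}{487657} + \left(20400 + 510 \sqrt{274}\right) \frac{1}{251005} = - \frac{179546}{487657} + \left(\frac{240}{2953} + \frac{6 \sqrt{274}}{2953}\right) = - \frac{413161658}{1440051121} + \frac{6 \sqrt{274}}{2953}$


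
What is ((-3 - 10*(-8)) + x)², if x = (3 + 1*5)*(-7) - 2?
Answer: 361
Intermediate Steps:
x = -58 (x = (3 + 5)*(-7) - 2 = 8*(-7) - 2 = -56 - 2 = -58)
((-3 - 10*(-8)) + x)² = ((-3 - 10*(-8)) - 58)² = ((-3 + 80) - 58)² = (77 - 58)² = 19² = 361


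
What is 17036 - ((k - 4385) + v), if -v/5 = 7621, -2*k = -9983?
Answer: 109069/2 ≈ 54535.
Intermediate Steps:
k = 9983/2 (k = -½*(-9983) = 9983/2 ≈ 4991.5)
v = -38105 (v = -5*7621 = -38105)
17036 - ((k - 4385) + v) = 17036 - ((9983/2 - 4385) - 38105) = 17036 - (1213/2 - 38105) = 17036 - 1*(-74997/2) = 17036 + 74997/2 = 109069/2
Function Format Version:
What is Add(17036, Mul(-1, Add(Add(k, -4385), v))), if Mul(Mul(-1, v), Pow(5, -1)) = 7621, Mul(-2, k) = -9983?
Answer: Rational(109069, 2) ≈ 54535.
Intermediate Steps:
k = Rational(9983, 2) (k = Mul(Rational(-1, 2), -9983) = Rational(9983, 2) ≈ 4991.5)
v = -38105 (v = Mul(-5, 7621) = -38105)
Add(17036, Mul(-1, Add(Add(k, -4385), v))) = Add(17036, Mul(-1, Add(Add(Rational(9983, 2), -4385), -38105))) = Add(17036, Mul(-1, Add(Rational(1213, 2), -38105))) = Add(17036, Mul(-1, Rational(-74997, 2))) = Add(17036, Rational(74997, 2)) = Rational(109069, 2)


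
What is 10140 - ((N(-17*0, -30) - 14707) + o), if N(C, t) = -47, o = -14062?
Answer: 38956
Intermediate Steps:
10140 - ((N(-17*0, -30) - 14707) + o) = 10140 - ((-47 - 14707) - 14062) = 10140 - (-14754 - 14062) = 10140 - 1*(-28816) = 10140 + 28816 = 38956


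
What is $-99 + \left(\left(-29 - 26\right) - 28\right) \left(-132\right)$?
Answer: $10857$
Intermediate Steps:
$-99 + \left(\left(-29 - 26\right) - 28\right) \left(-132\right) = -99 + \left(-55 - 28\right) \left(-132\right) = -99 - -10956 = -99 + 10956 = 10857$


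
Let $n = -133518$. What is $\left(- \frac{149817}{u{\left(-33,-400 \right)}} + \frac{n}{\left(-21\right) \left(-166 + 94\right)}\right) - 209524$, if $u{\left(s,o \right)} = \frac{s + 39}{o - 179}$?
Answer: $\frac{512918215}{36} \approx 1.4248 \cdot 10^{7}$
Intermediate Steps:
$u{\left(s,o \right)} = \frac{39 + s}{-179 + o}$
$\left(- \frac{149817}{u{\left(-33,-400 \right)}} + \frac{n}{\left(-21\right) \left(-166 + 94\right)}\right) - 209524 = \left(- \frac{149817}{\frac{1}{-179 - 400} \left(39 - 33\right)} - \frac{133518}{\left(-21\right) \left(-166 + 94\right)}\right) - 209524 = \left(- \frac{149817}{\frac{1}{-579} \cdot 6} - \frac{133518}{\left(-21\right) \left(-72\right)}\right) - 209524 = \left(- \frac{149817}{\left(- \frac{1}{579}\right) 6} - \frac{133518}{1512}\right) - 209524 = \left(- \frac{149817}{- \frac{2}{193}} - \frac{3179}{36}\right) - 209524 = \left(\left(-149817\right) \left(- \frac{193}{2}\right) - \frac{3179}{36}\right) - 209524 = \left(\frac{28914681}{2} - \frac{3179}{36}\right) - 209524 = \frac{520461079}{36} - 209524 = \frac{512918215}{36}$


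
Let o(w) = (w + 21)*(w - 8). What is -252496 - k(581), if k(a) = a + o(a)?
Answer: -598023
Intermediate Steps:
o(w) = (-8 + w)*(21 + w) (o(w) = (21 + w)*(-8 + w) = (-8 + w)*(21 + w))
k(a) = -168 + a**2 + 14*a (k(a) = a + (-168 + a**2 + 13*a) = -168 + a**2 + 14*a)
-252496 - k(581) = -252496 - (-168 + 581**2 + 14*581) = -252496 - (-168 + 337561 + 8134) = -252496 - 1*345527 = -252496 - 345527 = -598023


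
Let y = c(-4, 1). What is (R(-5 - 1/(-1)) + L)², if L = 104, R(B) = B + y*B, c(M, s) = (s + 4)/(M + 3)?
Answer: 14400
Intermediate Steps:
c(M, s) = (4 + s)/(3 + M)
y = -5 (y = (4 + 1)/(3 - 4) = 5/(-1) = -1*5 = -5)
R(B) = -4*B (R(B) = B - 5*B = -4*B)
(R(-5 - 1/(-1)) + L)² = (-4*(-5 - 1/(-1)) + 104)² = (-4*(-5 - 1*(-1)) + 104)² = (-4*(-5 + 1) + 104)² = (-4*(-4) + 104)² = (16 + 104)² = 120² = 14400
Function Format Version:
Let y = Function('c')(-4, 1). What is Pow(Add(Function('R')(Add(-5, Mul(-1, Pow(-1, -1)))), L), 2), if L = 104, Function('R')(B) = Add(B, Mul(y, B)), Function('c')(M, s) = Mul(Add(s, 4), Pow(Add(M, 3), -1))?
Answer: 14400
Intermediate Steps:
Function('c')(M, s) = Mul(Pow(Add(3, M), -1), Add(4, s)) (Function('c')(M, s) = Mul(Add(4, s), Pow(Add(3, M), -1)) = Mul(Pow(Add(3, M), -1), Add(4, s)))
y = -5 (y = Mul(Pow(Add(3, -4), -1), Add(4, 1)) = Mul(Pow(-1, -1), 5) = Mul(-1, 5) = -5)
Function('R')(B) = Mul(-4, B) (Function('R')(B) = Add(B, Mul(-5, B)) = Mul(-4, B))
Pow(Add(Function('R')(Add(-5, Mul(-1, Pow(-1, -1)))), L), 2) = Pow(Add(Mul(-4, Add(-5, Mul(-1, Pow(-1, -1)))), 104), 2) = Pow(Add(Mul(-4, Add(-5, Mul(-1, -1))), 104), 2) = Pow(Add(Mul(-4, Add(-5, 1)), 104), 2) = Pow(Add(Mul(-4, -4), 104), 2) = Pow(Add(16, 104), 2) = Pow(120, 2) = 14400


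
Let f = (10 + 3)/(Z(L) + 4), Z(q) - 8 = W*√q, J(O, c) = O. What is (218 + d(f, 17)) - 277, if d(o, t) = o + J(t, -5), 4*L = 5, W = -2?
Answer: -5682/139 + 13*√5/139 ≈ -40.669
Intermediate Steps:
L = 5/4 (L = (¼)*5 = 5/4 ≈ 1.2500)
Z(q) = 8 - 2*√q
f = 13/(12 - √5) (f = (10 + 3)/((8 - √5) + 4) = 13/((8 - √5) + 4) = 13/(12 - √5) ≈ 1.3314)
d(o, t) = o + t
(218 + d(f, 17)) - 277 = (218 + ((156/139 + 13*√5/139) + 17)) - 277 = (218 + (2519/139 + 13*√5/139)) - 277 = (32821/139 + 13*√5/139) - 277 = -5682/139 + 13*√5/139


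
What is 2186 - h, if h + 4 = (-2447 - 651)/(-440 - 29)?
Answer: 1024012/469 ≈ 2183.4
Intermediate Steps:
h = 1222/469 (h = -4 + (-2447 - 651)/(-440 - 29) = -4 - 3098/(-469) = -4 - 3098*(-1/469) = -4 + 3098/469 = 1222/469 ≈ 2.6055)
2186 - h = 2186 - 1*1222/469 = 2186 - 1222/469 = 1024012/469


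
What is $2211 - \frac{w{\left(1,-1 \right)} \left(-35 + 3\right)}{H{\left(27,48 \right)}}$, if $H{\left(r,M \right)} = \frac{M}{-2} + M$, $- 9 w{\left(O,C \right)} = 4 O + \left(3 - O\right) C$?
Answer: $\frac{59689}{27} \approx 2210.7$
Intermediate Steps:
$w{\left(O,C \right)} = - \frac{4 O}{9} - \frac{C \left(3 - O\right)}{9}$ ($w{\left(O,C \right)} = - \frac{4 O + \left(3 - O\right) C}{9} = - \frac{4 O + C \left(3 - O\right)}{9} = - \frac{4 O}{9} - \frac{C \left(3 - O\right)}{9}$)
$H{\left(r,M \right)} = \frac{M}{2}$ ($H{\left(r,M \right)} = M \left(- \frac{1}{2}\right) + M = - \frac{M}{2} + M = \frac{M}{2}$)
$2211 - \frac{w{\left(1,-1 \right)} \left(-35 + 3\right)}{H{\left(27,48 \right)}} = 2211 - \frac{\left(\left(- \frac{4}{9}\right) 1 - - \frac{1}{3} + \frac{1}{9} \left(-1\right) 1\right) \left(-35 + 3\right)}{\frac{1}{2} \cdot 48} = 2211 - \frac{\left(- \frac{4}{9} + \frac{1}{3} - \frac{1}{9}\right) \left(-32\right)}{24} = 2211 - \left(- \frac{2}{9}\right) \left(-32\right) \frac{1}{24} = 2211 - \frac{64}{9} \cdot \frac{1}{24} = 2211 - \frac{8}{27} = \frac{59689}{27}$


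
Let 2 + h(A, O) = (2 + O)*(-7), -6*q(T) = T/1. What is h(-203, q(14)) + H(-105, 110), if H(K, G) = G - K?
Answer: 646/3 ≈ 215.33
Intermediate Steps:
q(T) = -T/6 (q(T) = -T/(6*1) = -T/6)
h(A, O) = -16 - 7*O (h(A, O) = -2 + (2 + O)*(-7) = -2 + (-14 - 7*O) = -16 - 7*O)
h(-203, q(14)) + H(-105, 110) = (-16 - (-7)*14/6) + (110 - 1*(-105)) = (-16 - 7*(-7/3)) + (110 + 105) = (-16 + 49/3) + 215 = 1/3 + 215 = 646/3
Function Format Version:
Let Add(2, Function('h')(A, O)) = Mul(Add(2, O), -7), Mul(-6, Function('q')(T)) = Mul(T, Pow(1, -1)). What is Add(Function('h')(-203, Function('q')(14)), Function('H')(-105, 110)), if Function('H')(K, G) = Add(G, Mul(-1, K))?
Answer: Rational(646, 3) ≈ 215.33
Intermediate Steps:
Function('q')(T) = Mul(Rational(-1, 6), T) (Function('q')(T) = Mul(Rational(-1, 6), Mul(T, Pow(1, -1))) = Mul(Rational(-1, 6), Mul(T, 1)) = Mul(Rational(-1, 6), T))
Function('h')(A, O) = Add(-16, Mul(-7, O)) (Function('h')(A, O) = Add(-2, Mul(Add(2, O), -7)) = Add(-2, Add(-14, Mul(-7, O))) = Add(-16, Mul(-7, O)))
Add(Function('h')(-203, Function('q')(14)), Function('H')(-105, 110)) = Add(Add(-16, Mul(-7, Mul(Rational(-1, 6), 14))), Add(110, Mul(-1, -105))) = Add(Add(-16, Mul(-7, Rational(-7, 3))), Add(110, 105)) = Add(Add(-16, Rational(49, 3)), 215) = Add(Rational(1, 3), 215) = Rational(646, 3)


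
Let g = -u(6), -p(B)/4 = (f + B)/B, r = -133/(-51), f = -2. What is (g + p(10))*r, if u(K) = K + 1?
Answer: -133/5 ≈ -26.600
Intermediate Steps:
u(K) = 1 + K
r = 133/51 (r = -133*(-1/51) = 133/51 ≈ 2.6078)
p(B) = -4*(-2 + B)/B
g = -7 (g = -(1 + 6) = -1*7 = -7)
(g + p(10))*r = (-7 + (-4 + 8/10))*(133/51) = (-7 + (-4 + 8*(⅒)))*(133/51) = (-7 + (-4 + ⅘))*(133/51) = (-7 - 16/5)*(133/51) = -51/5*133/51 = -133/5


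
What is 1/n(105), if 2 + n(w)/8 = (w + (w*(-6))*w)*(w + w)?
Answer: -1/110955616 ≈ -9.0126e-9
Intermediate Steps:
n(w) = -16 + 16*w*(w - 6*w**2) (n(w) = -16 + 8*((w + (w*(-6))*w)*(w + w)) = -16 + 8*((w + (-6*w)*w)*(2*w)) = -16 + 8*((w - 6*w**2)*(2*w)) = -16 + 8*(2*w*(w - 6*w**2)) = -16 + 16*w*(w - 6*w**2))
1/n(105) = 1/(-16 - 96*105**3 + 16*105**2) = 1/(-16 - 96*1157625 + 16*11025) = 1/(-16 - 111132000 + 176400) = 1/(-110955616) = -1/110955616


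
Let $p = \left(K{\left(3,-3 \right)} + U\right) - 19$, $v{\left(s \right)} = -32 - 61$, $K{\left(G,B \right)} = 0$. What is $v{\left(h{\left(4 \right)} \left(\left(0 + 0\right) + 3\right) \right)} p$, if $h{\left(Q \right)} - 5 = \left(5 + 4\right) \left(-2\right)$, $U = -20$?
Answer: $3627$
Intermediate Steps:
$h{\left(Q \right)} = -13$ ($h{\left(Q \right)} = 5 + \left(5 + 4\right) \left(-2\right) = 5 + 9 \left(-2\right) = 5 - 18 = -13$)
$v{\left(s \right)} = -93$
$p = -39$ ($p = \left(0 - 20\right) - 19 = -20 - 19 = -39$)
$v{\left(h{\left(4 \right)} \left(\left(0 + 0\right) + 3\right) \right)} p = \left(-93\right) \left(-39\right) = 3627$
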